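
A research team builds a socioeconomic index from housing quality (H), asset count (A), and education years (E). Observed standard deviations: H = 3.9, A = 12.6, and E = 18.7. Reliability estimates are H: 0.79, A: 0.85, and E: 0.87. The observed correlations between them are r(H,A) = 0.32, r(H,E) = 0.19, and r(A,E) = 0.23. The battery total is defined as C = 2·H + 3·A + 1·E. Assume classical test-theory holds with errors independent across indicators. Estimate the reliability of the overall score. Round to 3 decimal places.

Var(C) = 2²·3.9² + 3²·12.6² + 18.7² + 2·[6·3.9·12.6·0.32 + 2·3.9·18.7·0.19 + 3·12.6·18.7·0.23] = 1839.37 + 569.28 = 2408.65.
With uncorrelated errors the cross-covariances are all true-score covariance, so they carry over unchanged; only the diagonal terms shrink to ρᵢσᵢ².
True-score variance = [2²·3.9²·0.79 + 3²·12.6²·0.85 + 18.7²·0.87] + 569.28 = 1566.81 + 569.28 = 2136.09.
Reliability = 2136.09 / 2408.65 = 0.887.

0.887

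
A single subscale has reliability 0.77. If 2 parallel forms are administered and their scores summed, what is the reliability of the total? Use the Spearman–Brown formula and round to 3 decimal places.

ρ_k = kρ / (1 + (k−1)ρ) = 2·0.77 / (1 + 1·0.77) = 1.540 / 1.770 = 0.870.

0.870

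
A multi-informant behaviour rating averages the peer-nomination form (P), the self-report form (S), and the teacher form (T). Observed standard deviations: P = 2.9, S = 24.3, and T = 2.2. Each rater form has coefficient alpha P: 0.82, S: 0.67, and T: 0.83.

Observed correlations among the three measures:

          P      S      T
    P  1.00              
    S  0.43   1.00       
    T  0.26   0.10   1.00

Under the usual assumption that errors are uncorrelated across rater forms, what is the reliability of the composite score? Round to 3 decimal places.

0.709

Var(P+S+T) = 2.9² + 24.3² + 2.2² + 2·[2.9·24.3·0.43 + 2.9·2.2·0.26 + 24.3·2.2·0.10] = 603.74 + 74.6138 = 678.354.
With uncorrelated errors the cross-covariances are all true-score covariance, so they carry over unchanged; only the diagonal terms shrink to ρᵢσᵢ².
True-score variance = [2.9²·0.82 + 24.3²·0.67 + 2.2²·0.83] + 74.6138 = 406.542 + 74.6138 = 481.156.
Reliability = 481.156 / 678.354 = 0.709.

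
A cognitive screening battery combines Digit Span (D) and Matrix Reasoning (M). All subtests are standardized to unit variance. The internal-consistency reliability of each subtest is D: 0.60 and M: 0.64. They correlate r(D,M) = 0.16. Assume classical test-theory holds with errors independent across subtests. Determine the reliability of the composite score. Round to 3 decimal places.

0.672

Var(D+M) = 2 + 2·[0.16] = 2 + 0.32 = 2.32.
Because errors are independent across components, Cov(Tᵢ,Tⱼ) = Cov(Xᵢ,Xⱼ); the off-diagonal part of the true-score variance is the same as above.
True-score variance = [0.60 + 0.64] + 0.32 = 1.24 + 0.32 = 1.56.
Reliability = 1.56 / 2.32 = 0.672.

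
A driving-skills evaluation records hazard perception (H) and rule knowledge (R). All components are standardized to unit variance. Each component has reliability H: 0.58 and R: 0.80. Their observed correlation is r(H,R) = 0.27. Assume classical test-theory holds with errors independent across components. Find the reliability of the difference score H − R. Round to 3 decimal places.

Var(H−R) = 1 + 1 − 2·0.27 = 2 − 0.54 = 1.46.
Because errors are independent across components, Cov(Tᵢ,Tⱼ) = Cov(Xᵢ,Xⱼ); the off-diagonal part of the true-score variance is the same as above.
True-score variance = [0.58 + 0.80] − 0.54 = 1.38 − 0.54 = 0.84.
Reliability = 0.84 / 1.46 = 0.575.

0.575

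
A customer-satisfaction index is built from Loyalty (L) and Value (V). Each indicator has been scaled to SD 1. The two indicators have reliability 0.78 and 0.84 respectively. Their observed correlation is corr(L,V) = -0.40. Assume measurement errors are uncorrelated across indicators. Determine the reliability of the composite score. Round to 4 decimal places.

0.6833

Var(L+V) = 2 + 2·[(-0.40)] = 2 − 0.8 = 1.2.
Under uncorrelated errors the observed covariances equal the true-score covariances, so only the own-variance terms attenuate.
True-score variance = [0.78 + 0.84] − 0.8 = 1.62 − 0.8 = 0.82.
Reliability = 0.82 / 1.2 = 0.6833.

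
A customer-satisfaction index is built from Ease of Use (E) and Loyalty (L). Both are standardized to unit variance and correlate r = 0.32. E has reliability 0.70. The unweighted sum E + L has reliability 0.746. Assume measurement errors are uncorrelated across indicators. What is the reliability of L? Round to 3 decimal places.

Var(E+L) = 2 + 2·0.32 = 2.640.
True-score variance = ρ_E + ρ_L + 2·0.32, so 0.746 = (0.70 + ρ_L + 0.64) / 2.640.
ρ_L = 0.746·2.640 − 0.70 − 0.64 = 0.629.

0.629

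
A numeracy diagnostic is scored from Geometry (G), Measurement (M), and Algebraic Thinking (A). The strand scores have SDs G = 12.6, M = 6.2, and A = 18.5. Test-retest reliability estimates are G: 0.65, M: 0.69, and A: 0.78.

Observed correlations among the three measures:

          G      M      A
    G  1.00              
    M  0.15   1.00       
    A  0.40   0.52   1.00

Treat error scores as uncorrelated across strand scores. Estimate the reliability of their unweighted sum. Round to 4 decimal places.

0.8356

Var(G+M+A) = 12.6² + 6.2² + 18.5² + 2·[12.6·6.2·0.15 + 12.6·18.5·0.40 + 6.2·18.5·0.52] = 539.45 + 329.204 = 868.654.
Because errors are independent across components, Cov(Tᵢ,Tⱼ) = Cov(Xᵢ,Xⱼ); the off-diagonal part of the true-score variance is the same as above.
True-score variance = [12.6²·0.65 + 6.2²·0.69 + 18.5²·0.78] + 329.204 = 396.673 + 329.204 = 725.877.
Reliability = 725.877 / 868.654 = 0.8356.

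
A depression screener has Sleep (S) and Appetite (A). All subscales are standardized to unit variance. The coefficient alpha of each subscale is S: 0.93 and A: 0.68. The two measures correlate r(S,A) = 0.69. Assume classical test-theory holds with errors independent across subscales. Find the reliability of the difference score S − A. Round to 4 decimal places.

Var(S−A) = 1 + 1 − 2·0.69 = 2 − 1.38 = 0.62.
With uncorrelated errors the cross-covariances are all true-score covariance, so they carry over unchanged; only the diagonal terms shrink to ρᵢσᵢ².
True-score variance = [0.93 + 0.68] − 1.38 = 1.61 − 1.38 = 0.23.
Reliability = 0.23 / 0.62 = 0.3710.

0.3710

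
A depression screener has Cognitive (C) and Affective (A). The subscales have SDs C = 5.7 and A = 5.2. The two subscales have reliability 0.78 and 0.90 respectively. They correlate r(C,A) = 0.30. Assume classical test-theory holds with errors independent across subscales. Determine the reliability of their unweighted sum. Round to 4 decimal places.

0.8726

Var(C+A) = 5.7² + 5.2² + 2·[5.7·5.2·0.30] = 59.53 + 17.784 = 77.314.
Under uncorrelated errors the observed covariances equal the true-score covariances, so only the own-variance terms attenuate.
True-score variance = [5.7²·0.78 + 5.2²·0.90] + 17.784 = 49.6782 + 17.784 = 67.4622.
Reliability = 67.4622 / 77.314 = 0.8726.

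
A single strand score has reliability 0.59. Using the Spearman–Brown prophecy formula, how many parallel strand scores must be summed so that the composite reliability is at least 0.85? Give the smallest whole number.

4

k ≥ ρ*(1−ρ₁)/(ρ₁(1−ρ*)) = 0.85·0.41 / (0.59·0.15) = 3.938.
Smallest integer k = 4.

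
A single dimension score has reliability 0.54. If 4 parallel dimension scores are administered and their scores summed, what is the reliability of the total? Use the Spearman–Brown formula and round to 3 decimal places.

ρ_k = kρ / (1 + (k−1)ρ) = 4·0.54 / (1 + 3·0.54) = 2.160 / 2.620 = 0.824.

0.824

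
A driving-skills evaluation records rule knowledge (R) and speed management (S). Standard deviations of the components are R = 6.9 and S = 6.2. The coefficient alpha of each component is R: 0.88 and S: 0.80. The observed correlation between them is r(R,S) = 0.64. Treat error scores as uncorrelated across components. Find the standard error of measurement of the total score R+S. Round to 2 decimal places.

3.66

Var(total) = 86.05 + 54.7584 = 140.808.
True-score variance = 72.6488 + 54.7584 = 127.407, so reliability = 0.9048.
Error variance = 140.808 − 127.407 = 13.4012; SEM = √13.4012 = 3.66.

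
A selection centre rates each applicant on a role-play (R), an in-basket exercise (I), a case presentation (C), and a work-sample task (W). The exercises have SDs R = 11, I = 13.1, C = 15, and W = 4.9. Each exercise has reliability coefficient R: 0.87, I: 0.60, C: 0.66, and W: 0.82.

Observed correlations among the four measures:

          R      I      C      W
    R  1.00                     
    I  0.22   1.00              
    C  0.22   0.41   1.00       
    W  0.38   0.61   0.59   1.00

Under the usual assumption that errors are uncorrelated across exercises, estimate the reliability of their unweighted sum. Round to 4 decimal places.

Var(R+I+C+W) = 11² + 13.1² + 15² + 4.9² + 2·[11·13.1·0.22 + 11·15·0.22 + 11·4.9·0.38 + 13.1·15·0.41 + 13.1·4.9·0.61 + 15·4.9·0.59] = 541.62 + 503.14 = 1044.76.
With uncorrelated errors the cross-covariances are all true-score covariance, so they carry over unchanged; only the diagonal terms shrink to ρᵢσᵢ².
True-score variance = [11²·0.87 + 13.1²·0.60 + 15²·0.66 + 4.9²·0.82] + 503.14 = 376.424 + 503.14 = 879.564.
Reliability = 879.564 / 1044.76 = 0.8419.

0.8419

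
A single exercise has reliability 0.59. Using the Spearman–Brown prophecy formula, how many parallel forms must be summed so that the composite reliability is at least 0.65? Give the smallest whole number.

k ≥ ρ*(1−ρ₁)/(ρ₁(1−ρ*)) = 0.65·0.41 / (0.59·0.35) = 1.291.
Smallest integer k = 2.

2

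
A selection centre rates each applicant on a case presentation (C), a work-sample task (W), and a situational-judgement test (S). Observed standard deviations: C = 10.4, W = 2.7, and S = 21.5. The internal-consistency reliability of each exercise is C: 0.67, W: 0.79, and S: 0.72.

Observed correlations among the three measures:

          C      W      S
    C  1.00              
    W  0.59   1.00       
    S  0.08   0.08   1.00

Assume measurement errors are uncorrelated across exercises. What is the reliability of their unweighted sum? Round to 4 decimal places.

0.7459

Var(C+W+S) = 10.4² + 2.7² + 21.5² + 2·[10.4·2.7·0.59 + 10.4·21.5·0.08 + 2.7·21.5·0.08] = 577.7 + 78.1984 = 655.898.
With uncorrelated errors the cross-covariances are all true-score covariance, so they carry over unchanged; only the diagonal terms shrink to ρᵢσᵢ².
True-score variance = [10.4²·0.67 + 2.7²·0.79 + 21.5²·0.72] + 78.1984 = 411.046 + 78.1984 = 489.245.
Reliability = 489.245 / 655.898 = 0.7459.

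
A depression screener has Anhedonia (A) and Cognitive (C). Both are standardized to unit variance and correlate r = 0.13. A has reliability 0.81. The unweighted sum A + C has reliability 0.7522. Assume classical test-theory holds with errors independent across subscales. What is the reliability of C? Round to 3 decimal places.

Var(A+C) = 2 + 2·0.13 = 2.260.
True-score variance = ρ_A + ρ_C + 2·0.13, so 0.7522 = (0.81 + ρ_C + 0.26) / 2.260.
ρ_C = 0.7522·2.260 − 0.81 − 0.26 = 0.630.

0.630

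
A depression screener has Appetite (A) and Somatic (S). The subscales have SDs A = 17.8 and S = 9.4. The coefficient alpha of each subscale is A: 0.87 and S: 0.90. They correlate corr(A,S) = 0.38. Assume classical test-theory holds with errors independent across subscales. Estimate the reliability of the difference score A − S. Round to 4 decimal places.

Var(A−S) = 17.8² + 9.4² − 2·17.8·9.4·0.38 = 405.2 − 127.163 = 278.037.
With uncorrelated errors the cross-covariances are all true-score covariance, so they carry over unchanged; only the diagonal terms shrink to ρᵢσᵢ².
True-score variance = [17.8²·0.87 + 9.4²·0.90] − 127.163 = 355.175 − 127.163 = 228.012.
Reliability = 228.012 / 278.037 = 0.8201.

0.8201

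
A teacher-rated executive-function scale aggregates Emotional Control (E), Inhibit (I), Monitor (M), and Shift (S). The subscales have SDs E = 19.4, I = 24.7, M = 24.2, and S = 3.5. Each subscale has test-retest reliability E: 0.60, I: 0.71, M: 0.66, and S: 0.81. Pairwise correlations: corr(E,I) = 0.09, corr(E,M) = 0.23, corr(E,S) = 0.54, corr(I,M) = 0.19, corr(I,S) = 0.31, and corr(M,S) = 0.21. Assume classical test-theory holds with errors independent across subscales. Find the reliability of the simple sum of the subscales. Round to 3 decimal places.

Var(E+I+M+S) = 19.4² + 24.7² + 24.2² + 3.5² + 2·[19.4·24.7·0.09 + 19.4·24.2·0.23 + 19.4·3.5·0.54 + 24.7·24.2·0.19 + 24.7·3.5·0.31 + 24.2·3.5·0.21] = 1584.34 + 691.859 = 2276.2.
Because errors are independent across components, Cov(Tᵢ,Tⱼ) = Cov(Xᵢ,Xⱼ); the off-diagonal part of the true-score variance is the same as above.
True-score variance = [19.4²·0.60 + 24.7²·0.71 + 24.2²·0.66 + 3.5²·0.81] + 691.859 = 1055.42 + 691.859 = 1747.28.
Reliability = 1747.28 / 2276.2 = 0.768.

0.768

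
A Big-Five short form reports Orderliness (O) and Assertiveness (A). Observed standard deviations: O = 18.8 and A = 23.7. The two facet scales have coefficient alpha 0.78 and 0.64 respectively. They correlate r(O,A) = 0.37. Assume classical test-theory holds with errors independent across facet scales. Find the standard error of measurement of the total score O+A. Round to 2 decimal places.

16.73

Var(total) = 915.13 + 329.714 = 1244.84.
True-score variance = 635.165 + 329.714 = 964.879, so reliability = 0.7751.
Error variance = 1244.84 − 964.879 = 279.965; SEM = √279.965 = 16.73.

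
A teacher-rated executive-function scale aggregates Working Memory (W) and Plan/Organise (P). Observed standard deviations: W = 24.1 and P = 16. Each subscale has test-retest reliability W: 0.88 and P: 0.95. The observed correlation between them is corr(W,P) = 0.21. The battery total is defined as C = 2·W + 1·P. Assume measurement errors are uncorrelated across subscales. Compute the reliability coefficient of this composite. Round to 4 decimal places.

0.8996

Var(C) = 2²·24.1² + 16² + 2·[2·24.1·16·0.21] = 2579.24 + 323.904 = 2903.14.
Because errors are independent across components, Cov(Tᵢ,Tⱼ) = Cov(Xᵢ,Xⱼ); the off-diagonal part of the true-score variance is the same as above.
True-score variance = [2²·24.1²·0.88 + 16²·0.95] + 323.904 = 2287.65 + 323.904 = 2611.56.
Reliability = 2611.56 / 2903.14 = 0.8996.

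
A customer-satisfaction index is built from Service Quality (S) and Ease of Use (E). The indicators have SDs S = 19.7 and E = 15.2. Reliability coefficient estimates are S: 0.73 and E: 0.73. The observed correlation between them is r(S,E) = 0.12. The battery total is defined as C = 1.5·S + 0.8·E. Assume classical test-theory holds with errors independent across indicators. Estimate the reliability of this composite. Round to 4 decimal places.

0.7510

Var(C) = 1.5²·19.7² + 0.8²·15.2² + 2·[1.2·19.7·15.2·0.12] = 1021.07 + 86.2387 = 1107.31.
Under uncorrelated errors the observed covariances equal the true-score covariances, so only the own-variance terms attenuate.
True-score variance = [1.5²·19.7²·0.73 + 0.8²·15.2²·0.73] + 86.2387 = 745.38 + 86.2387 = 831.618.
Reliability = 831.618 / 1107.31 = 0.7510.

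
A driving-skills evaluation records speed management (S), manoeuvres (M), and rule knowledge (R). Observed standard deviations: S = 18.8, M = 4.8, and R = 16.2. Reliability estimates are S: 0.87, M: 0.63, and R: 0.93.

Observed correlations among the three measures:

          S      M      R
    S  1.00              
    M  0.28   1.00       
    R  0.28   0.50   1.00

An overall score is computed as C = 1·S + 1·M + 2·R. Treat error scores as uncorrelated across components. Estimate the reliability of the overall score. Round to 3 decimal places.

0.935

Var(C) = 18.8² + 4.8² + 2²·16.2² + 2·[18.8·4.8·0.28 + 2·18.8·16.2·0.28 + 2·4.8·16.2·0.50] = 1426.24 + 547.162 = 1973.4.
Under uncorrelated errors the observed covariances equal the true-score covariances, so only the own-variance terms attenuate.
True-score variance = [18.8²·0.87 + 4.8²·0.63 + 2²·16.2²·0.93] + 547.162 = 1298.28 + 547.162 = 1845.45.
Reliability = 1845.45 / 1973.4 = 0.935.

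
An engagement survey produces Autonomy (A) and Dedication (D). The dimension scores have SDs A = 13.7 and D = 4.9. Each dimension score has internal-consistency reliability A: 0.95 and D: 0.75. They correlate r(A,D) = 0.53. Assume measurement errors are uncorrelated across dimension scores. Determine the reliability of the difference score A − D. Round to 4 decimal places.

0.8905

Var(A−D) = 13.7² + 4.9² − 2·13.7·4.9·0.53 = 211.7 − 71.1578 = 140.542.
Under uncorrelated errors the observed covariances equal the true-score covariances, so only the own-variance terms attenuate.
True-score variance = [13.7²·0.95 + 4.9²·0.75] − 71.1578 = 196.313 − 71.1578 = 125.155.
Reliability = 125.155 / 140.542 = 0.8905.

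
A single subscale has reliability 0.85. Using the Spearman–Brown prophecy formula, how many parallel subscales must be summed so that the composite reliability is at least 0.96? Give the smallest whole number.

k ≥ ρ*(1−ρ₁)/(ρ₁(1−ρ*)) = 0.96·0.15 / (0.85·0.04) = 4.235.
Smallest integer k = 5.

5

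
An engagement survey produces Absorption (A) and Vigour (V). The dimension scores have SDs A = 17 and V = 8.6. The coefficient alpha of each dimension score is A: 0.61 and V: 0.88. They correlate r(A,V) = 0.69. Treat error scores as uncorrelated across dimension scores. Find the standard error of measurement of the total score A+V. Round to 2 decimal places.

11.03

Var(total) = 362.96 + 201.756 = 564.716.
True-score variance = 241.375 + 201.756 = 443.131, so reliability = 0.7847.
Error variance = 564.716 − 443.131 = 121.585; SEM = √121.585 = 11.03.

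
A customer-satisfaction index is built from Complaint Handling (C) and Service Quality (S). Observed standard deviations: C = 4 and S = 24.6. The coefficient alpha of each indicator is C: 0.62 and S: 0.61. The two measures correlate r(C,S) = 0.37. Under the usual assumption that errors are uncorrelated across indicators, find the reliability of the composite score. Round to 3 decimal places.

Var(C+S) = 4² + 24.6² + 2·[4·24.6·0.37] = 621.16 + 72.816 = 693.976.
Under uncorrelated errors the observed covariances equal the true-score covariances, so only the own-variance terms attenuate.
True-score variance = [4²·0.62 + 24.6²·0.61] + 72.816 = 379.068 + 72.816 = 451.884.
Reliability = 451.884 / 693.976 = 0.651.

0.651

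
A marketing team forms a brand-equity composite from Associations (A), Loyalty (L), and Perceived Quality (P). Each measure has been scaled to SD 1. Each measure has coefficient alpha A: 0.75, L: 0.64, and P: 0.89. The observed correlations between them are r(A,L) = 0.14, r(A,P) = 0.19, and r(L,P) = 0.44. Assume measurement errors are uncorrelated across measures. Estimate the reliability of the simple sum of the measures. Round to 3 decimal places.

Var(A+L+P) = 3 + 2·[0.14 + 0.19 + 0.44] = 3 + 1.54 = 4.54.
With uncorrelated errors the cross-covariances are all true-score covariance, so they carry over unchanged; only the diagonal terms shrink to ρᵢσᵢ².
True-score variance = [0.75 + 0.64 + 0.89] + 1.54 = 2.28 + 1.54 = 3.82.
Reliability = 3.82 / 4.54 = 0.841.

0.841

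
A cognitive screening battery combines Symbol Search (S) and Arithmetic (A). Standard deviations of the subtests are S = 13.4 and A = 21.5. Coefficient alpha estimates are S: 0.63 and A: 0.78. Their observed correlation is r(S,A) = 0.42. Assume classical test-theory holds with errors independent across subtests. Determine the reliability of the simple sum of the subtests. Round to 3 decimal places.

0.810

Var(S+A) = 13.4² + 21.5² + 2·[13.4·21.5·0.42] = 641.81 + 242.004 = 883.814.
Under uncorrelated errors the observed covariances equal the true-score covariances, so only the own-variance terms attenuate.
True-score variance = [13.4²·0.63 + 21.5²·0.78] + 242.004 = 473.678 + 242.004 = 715.682.
Reliability = 715.682 / 883.814 = 0.810.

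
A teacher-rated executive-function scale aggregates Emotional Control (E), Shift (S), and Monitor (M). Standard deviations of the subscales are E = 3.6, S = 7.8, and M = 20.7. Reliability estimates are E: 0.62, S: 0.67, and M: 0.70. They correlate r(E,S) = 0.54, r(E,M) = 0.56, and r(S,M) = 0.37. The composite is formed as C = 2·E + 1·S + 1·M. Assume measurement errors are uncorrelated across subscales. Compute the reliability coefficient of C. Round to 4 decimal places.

0.8105

Var(C) = 2²·3.6² + 7.8² + 20.7² + 2·[2·3.6·7.8·0.54 + 2·3.6·20.7·0.56 + 7.8·20.7·0.37] = 541.17 + 347.058 = 888.228.
Because errors are independent across components, Cov(Tᵢ,Tⱼ) = Cov(Xᵢ,Xⱼ); the off-diagonal part of the true-score variance is the same as above.
True-score variance = [2²·3.6²·0.62 + 7.8²·0.67 + 20.7²·0.70] + 347.058 = 372.847 + 347.058 = 719.905.
Reliability = 719.905 / 888.228 = 0.8105.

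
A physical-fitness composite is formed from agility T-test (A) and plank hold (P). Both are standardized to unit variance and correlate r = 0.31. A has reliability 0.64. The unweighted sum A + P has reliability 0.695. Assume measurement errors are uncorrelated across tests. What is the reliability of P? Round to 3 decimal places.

Var(A+P) = 2 + 2·0.31 = 2.620.
True-score variance = ρ_A + ρ_P + 2·0.31, so 0.695 = (0.64 + ρ_P + 0.62) / 2.620.
ρ_P = 0.695·2.620 − 0.64 − 0.62 = 0.561.

0.561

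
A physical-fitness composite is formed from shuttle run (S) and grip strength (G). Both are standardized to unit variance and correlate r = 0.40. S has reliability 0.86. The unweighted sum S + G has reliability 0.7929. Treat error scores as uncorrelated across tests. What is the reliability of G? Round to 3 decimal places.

0.560

Var(S+G) = 2 + 2·0.40 = 2.800.
True-score variance = ρ_S + ρ_G + 2·0.40, so 0.7929 = (0.86 + ρ_G + 0.80) / 2.800.
ρ_G = 0.7929·2.800 − 0.86 − 0.80 = 0.560.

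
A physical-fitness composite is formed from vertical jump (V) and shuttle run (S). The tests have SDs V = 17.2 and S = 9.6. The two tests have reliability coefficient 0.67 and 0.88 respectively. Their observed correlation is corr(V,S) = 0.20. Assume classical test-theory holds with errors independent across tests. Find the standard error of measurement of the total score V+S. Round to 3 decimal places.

Var(total) = 388 + 66.048 = 454.048.
True-score variance = 279.314 + 66.048 = 345.362, so reliability = 0.7606.
Error variance = 454.048 − 345.362 = 108.686; SEM = √108.686 = 10.425.

10.425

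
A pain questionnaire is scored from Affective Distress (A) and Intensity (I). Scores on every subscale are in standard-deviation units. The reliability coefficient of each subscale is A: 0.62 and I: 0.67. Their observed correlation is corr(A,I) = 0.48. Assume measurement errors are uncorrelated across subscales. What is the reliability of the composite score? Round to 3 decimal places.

0.760

Var(A+I) = 2 + 2·[0.48] = 2 + 0.96 = 2.96.
Because errors are independent across components, Cov(Tᵢ,Tⱼ) = Cov(Xᵢ,Xⱼ); the off-diagonal part of the true-score variance is the same as above.
True-score variance = [0.62 + 0.67] + 0.96 = 1.29 + 0.96 = 2.25.
Reliability = 2.25 / 2.96 = 0.760.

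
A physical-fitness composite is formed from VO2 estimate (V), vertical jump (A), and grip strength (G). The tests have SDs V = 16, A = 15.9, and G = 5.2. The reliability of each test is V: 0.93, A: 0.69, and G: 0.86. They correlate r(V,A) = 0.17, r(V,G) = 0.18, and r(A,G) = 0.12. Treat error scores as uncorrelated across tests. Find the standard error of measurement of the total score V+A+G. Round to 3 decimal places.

10.004

Var(total) = 535.85 + 136.291 = 672.141.
True-score variance = 435.773 + 136.291 = 572.064, so reliability = 0.8511.
Error variance = 672.141 − 572.064 = 100.077; SEM = √100.077 = 10.004.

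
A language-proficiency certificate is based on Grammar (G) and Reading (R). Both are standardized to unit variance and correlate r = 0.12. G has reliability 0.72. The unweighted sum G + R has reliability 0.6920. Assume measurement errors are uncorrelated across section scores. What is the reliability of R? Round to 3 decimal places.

Var(G+R) = 2 + 2·0.12 = 2.240.
True-score variance = ρ_G + ρ_R + 2·0.12, so 0.6920 = (0.72 + ρ_R + 0.24) / 2.240.
ρ_R = 0.6920·2.240 − 0.72 − 0.24 = 0.590.

0.590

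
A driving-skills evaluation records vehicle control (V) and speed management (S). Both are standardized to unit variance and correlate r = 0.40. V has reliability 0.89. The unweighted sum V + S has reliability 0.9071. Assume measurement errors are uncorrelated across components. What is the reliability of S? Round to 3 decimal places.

0.850

Var(V+S) = 2 + 2·0.40 = 2.800.
True-score variance = ρ_V + ρ_S + 2·0.40, so 0.9071 = (0.89 + ρ_S + 0.80) / 2.800.
ρ_S = 0.9071·2.800 − 0.89 − 0.80 = 0.850.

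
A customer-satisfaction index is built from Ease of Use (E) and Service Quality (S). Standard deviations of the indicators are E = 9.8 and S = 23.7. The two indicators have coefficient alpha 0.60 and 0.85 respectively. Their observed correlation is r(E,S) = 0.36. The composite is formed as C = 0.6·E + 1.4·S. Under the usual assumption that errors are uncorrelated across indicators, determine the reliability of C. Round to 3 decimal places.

0.860

Var(C) = 0.6²·9.8² + 1.4²·23.7² + 2·[0.84·9.8·23.7·0.36] = 1135.49 + 140.471 = 1275.96.
With uncorrelated errors the cross-covariances are all true-score covariance, so they carry over unchanged; only the diagonal terms shrink to ρᵢσᵢ².
True-score variance = [0.6²·9.8²·0.60 + 1.4²·23.7²·0.85] + 140.471 = 956.52 + 140.471 = 1096.99.
Reliability = 1096.99 / 1275.96 = 0.860.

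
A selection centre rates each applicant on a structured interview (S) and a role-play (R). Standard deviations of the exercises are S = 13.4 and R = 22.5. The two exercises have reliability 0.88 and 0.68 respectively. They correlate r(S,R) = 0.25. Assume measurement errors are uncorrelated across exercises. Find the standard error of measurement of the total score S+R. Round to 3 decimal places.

13.548

Var(total) = 685.81 + 150.75 = 836.56.
True-score variance = 502.263 + 150.75 = 653.013, so reliability = 0.7806.
Error variance = 836.56 − 653.013 = 183.547; SEM = √183.547 = 13.548.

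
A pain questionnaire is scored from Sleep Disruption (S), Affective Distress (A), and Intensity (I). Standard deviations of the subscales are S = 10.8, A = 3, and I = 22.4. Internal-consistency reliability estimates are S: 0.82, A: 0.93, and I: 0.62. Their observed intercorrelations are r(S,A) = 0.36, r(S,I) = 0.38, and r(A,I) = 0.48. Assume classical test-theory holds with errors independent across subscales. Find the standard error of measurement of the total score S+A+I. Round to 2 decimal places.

Var(total) = 627.4 + 271.699 = 899.099.
True-score variance = 415.106 + 271.699 = 686.805, so reliability = 0.7639.
Error variance = 899.099 − 686.805 = 212.294; SEM = √212.294 = 14.57.

14.57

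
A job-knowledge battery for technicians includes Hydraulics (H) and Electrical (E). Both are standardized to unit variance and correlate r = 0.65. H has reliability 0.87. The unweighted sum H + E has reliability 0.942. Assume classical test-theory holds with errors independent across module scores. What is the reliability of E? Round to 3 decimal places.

Var(H+E) = 2 + 2·0.65 = 3.300.
True-score variance = ρ_H + ρ_E + 2·0.65, so 0.942 = (0.87 + ρ_E + 1.30) / 3.300.
ρ_E = 0.942·3.300 − 0.87 − 1.30 = 0.939.

0.939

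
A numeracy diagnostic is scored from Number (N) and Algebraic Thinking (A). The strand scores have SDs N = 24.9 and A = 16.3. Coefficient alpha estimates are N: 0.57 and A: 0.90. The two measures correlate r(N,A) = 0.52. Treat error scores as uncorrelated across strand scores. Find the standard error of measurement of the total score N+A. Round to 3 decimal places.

17.122

Var(total) = 885.7 + 422.105 = 1307.8.
True-score variance = 592.527 + 422.105 = 1014.63, so reliability = 0.7758.
Error variance = 1307.8 − 1014.63 = 293.173; SEM = √293.173 = 17.122.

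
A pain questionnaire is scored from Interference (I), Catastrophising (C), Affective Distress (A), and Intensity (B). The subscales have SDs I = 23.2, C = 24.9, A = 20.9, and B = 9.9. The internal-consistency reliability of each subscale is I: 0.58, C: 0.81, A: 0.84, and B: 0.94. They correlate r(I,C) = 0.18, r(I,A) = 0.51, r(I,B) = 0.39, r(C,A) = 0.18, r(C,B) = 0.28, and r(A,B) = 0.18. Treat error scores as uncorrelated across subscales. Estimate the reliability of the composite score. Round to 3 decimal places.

0.859

Var(I+C+A+B) = 23.2² + 24.9² + 20.9² + 9.9² + 2·[23.2·24.9·0.18 + 23.2·20.9·0.51 + 23.2·9.9·0.39 + 24.9·20.9·0.18 + 24.9·9.9·0.28 + 20.9·9.9·0.18] = 1693.07 + 1281.57 = 2974.64.
Under uncorrelated errors the observed covariances equal the true-score covariances, so only the own-variance terms attenuate.
True-score variance = [23.2²·0.58 + 24.9²·0.81 + 20.9²·0.84 + 9.9²·0.94] + 1281.57 = 1273.44 + 1281.57 = 2555.01.
Reliability = 2555.01 / 2974.64 = 0.859.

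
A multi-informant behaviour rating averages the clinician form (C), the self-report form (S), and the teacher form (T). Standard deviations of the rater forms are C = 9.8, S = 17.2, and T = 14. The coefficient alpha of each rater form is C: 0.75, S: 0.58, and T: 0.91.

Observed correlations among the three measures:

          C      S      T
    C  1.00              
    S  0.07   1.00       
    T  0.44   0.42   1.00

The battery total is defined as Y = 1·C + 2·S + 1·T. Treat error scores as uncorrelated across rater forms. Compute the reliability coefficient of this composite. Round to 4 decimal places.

Var(Y) = 9.8² + 2²·17.2² + 14² + 2·[2·9.8·17.2·0.07 + 9.8·14·0.44 + 2·17.2·14·0.42] = 1475.4 + 572.477 = 2047.88.
With uncorrelated errors the cross-covariances are all true-score covariance, so they carry over unchanged; only the diagonal terms shrink to ρᵢσᵢ².
True-score variance = [9.8²·0.75 + 2²·17.2²·0.58 + 14²·0.91] + 572.477 = 936.739 + 572.477 = 1509.22.
Reliability = 1509.22 / 2047.88 = 0.7370.

0.7370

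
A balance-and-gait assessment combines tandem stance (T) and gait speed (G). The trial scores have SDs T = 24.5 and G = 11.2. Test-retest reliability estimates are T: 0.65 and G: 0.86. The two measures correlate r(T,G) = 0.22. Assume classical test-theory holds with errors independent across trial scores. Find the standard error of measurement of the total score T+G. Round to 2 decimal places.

Var(total) = 725.69 + 120.736 = 846.426.
True-score variance = 498.041 + 120.736 = 618.777, so reliability = 0.7310.
Error variance = 846.426 − 618.777 = 227.649; SEM = √227.649 = 15.09.

15.09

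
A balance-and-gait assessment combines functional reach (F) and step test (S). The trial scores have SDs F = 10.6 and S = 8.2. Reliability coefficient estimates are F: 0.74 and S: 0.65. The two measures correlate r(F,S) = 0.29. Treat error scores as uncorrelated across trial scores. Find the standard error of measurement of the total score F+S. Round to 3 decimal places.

Var(total) = 179.6 + 50.4136 = 230.014.
True-score variance = 126.852 + 50.4136 = 177.266, so reliability = 0.7707.
Error variance = 230.014 − 177.266 = 52.7476; SEM = √52.7476 = 7.263.

7.263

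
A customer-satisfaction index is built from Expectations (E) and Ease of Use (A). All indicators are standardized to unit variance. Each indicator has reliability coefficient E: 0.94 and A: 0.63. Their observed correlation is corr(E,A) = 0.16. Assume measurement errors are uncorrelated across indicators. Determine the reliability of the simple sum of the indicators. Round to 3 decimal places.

Var(E+A) = 2 + 2·[0.16] = 2 + 0.32 = 2.32.
Because errors are independent across components, Cov(Tᵢ,Tⱼ) = Cov(Xᵢ,Xⱼ); the off-diagonal part of the true-score variance is the same as above.
True-score variance = [0.94 + 0.63] + 0.32 = 1.57 + 0.32 = 1.89.
Reliability = 1.89 / 2.32 = 0.815.

0.815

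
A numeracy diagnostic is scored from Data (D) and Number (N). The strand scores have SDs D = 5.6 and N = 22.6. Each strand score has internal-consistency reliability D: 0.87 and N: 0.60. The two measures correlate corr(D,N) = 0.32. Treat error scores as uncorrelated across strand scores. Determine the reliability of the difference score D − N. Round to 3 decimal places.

Var(D−N) = 5.6² + 22.6² − 2·5.6·22.6·0.32 = 542.12 − 80.9984 = 461.122.
Under uncorrelated errors the observed covariances equal the true-score covariances, so only the own-variance terms attenuate.
True-score variance = [5.6²·0.87 + 22.6²·0.60] − 80.9984 = 333.739 − 80.9984 = 252.741.
Reliability = 252.741 / 461.122 = 0.548.

0.548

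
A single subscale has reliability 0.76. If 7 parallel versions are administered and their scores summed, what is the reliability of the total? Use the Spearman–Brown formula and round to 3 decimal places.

ρ_k = kρ / (1 + (k−1)ρ) = 7·0.76 / (1 + 6·0.76) = 5.320 / 5.560 = 0.957.

0.957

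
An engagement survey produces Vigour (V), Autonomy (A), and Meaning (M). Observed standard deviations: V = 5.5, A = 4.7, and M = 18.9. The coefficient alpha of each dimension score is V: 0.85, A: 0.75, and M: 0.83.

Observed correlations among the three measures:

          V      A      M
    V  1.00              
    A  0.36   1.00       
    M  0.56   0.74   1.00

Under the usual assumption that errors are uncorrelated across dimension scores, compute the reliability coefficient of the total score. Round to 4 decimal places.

0.8953

Var(V+A+M) = 5.5² + 4.7² + 18.9² + 2·[5.5·4.7·0.36 + 5.5·18.9·0.56 + 4.7·18.9·0.74] = 409.55 + 266.504 = 676.054.
Because errors are independent across components, Cov(Tᵢ,Tⱼ) = Cov(Xᵢ,Xⱼ); the off-diagonal part of the true-score variance is the same as above.
True-score variance = [5.5²·0.85 + 4.7²·0.75 + 18.9²·0.83] + 266.504 = 338.764 + 266.504 = 605.269.
Reliability = 605.269 / 676.054 = 0.8953.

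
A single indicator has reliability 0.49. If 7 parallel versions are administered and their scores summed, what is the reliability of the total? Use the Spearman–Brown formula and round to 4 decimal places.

0.8706

ρ_k = kρ / (1 + (k−1)ρ) = 7·0.49 / (1 + 6·0.49) = 3.430 / 3.940 = 0.8706.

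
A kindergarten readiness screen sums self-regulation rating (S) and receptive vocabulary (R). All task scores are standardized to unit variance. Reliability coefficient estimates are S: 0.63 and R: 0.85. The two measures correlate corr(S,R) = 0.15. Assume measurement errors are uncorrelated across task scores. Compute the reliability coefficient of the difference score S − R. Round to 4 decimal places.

0.6941

Var(S−R) = 1 + 1 − 2·0.15 = 2 − 0.3 = 1.7.
Under uncorrelated errors the observed covariances equal the true-score covariances, so only the own-variance terms attenuate.
True-score variance = [0.63 + 0.85] − 0.3 = 1.48 − 0.3 = 1.18.
Reliability = 1.18 / 1.7 = 0.6941.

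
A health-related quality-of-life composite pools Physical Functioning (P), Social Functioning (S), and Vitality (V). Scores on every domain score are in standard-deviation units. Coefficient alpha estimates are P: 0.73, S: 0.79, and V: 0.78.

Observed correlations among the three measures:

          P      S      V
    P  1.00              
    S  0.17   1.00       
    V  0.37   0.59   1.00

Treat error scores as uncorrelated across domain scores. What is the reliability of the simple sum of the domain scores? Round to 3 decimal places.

0.867

Var(P+S+V) = 3 + 2·[0.17 + 0.37 + 0.59] = 3 + 2.26 = 5.26.
Under uncorrelated errors the observed covariances equal the true-score covariances, so only the own-variance terms attenuate.
True-score variance = [0.73 + 0.79 + 0.78] + 2.26 = 2.3 + 2.26 = 4.56.
Reliability = 4.56 / 5.26 = 0.867.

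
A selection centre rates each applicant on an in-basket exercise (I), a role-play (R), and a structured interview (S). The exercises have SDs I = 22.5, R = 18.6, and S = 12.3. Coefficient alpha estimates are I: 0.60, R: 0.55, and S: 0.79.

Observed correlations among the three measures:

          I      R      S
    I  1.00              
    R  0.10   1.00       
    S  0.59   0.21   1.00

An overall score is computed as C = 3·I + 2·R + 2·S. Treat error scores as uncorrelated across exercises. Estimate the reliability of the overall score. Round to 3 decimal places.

Var(C) = 3²·22.5² + 2²·18.6² + 2²·12.3² + 2·[6·22.5·18.6·0.10 + 6·22.5·12.3·0.59 + 4·18.6·12.3·0.21] = 6545.25 + 2845.94 = 9391.19.
Because errors are independent across components, Cov(Tᵢ,Tⱼ) = Cov(Xᵢ,Xⱼ); the off-diagonal part of the true-score variance is the same as above.
True-score variance = [3²·22.5²·0.60 + 2²·18.6²·0.55 + 2²·12.3²·0.79] + 2845.94 = 3972.94 + 2845.94 = 6818.88.
Reliability = 6818.88 / 9391.19 = 0.726.

0.726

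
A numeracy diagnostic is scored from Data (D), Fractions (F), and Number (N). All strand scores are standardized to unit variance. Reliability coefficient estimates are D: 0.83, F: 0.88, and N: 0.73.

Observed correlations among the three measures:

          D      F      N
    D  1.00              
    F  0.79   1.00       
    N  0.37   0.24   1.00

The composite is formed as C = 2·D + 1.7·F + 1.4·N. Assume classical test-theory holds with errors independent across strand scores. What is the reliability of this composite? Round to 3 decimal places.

Var(C) = 2² + 1.7² + 1.4² + 2·[3.4·0.79 + 2.8·0.37 + 2.38·0.24] = 8.85 + 8.5864 = 17.4364.
With uncorrelated errors the cross-covariances are all true-score covariance, so they carry over unchanged; only the diagonal terms shrink to ρᵢσᵢ².
True-score variance = [2²·0.83 + 1.7²·0.88 + 1.4²·0.73] + 8.5864 = 7.294 + 8.5864 = 15.8804.
Reliability = 15.8804 / 17.4364 = 0.911.

0.911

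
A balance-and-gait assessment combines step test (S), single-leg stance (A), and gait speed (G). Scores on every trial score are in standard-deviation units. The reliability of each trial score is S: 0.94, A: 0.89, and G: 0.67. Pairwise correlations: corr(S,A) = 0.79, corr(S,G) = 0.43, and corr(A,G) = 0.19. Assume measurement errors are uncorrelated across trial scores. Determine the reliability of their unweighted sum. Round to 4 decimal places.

Var(S+A+G) = 3 + 2·[0.79 + 0.43 + 0.19] = 3 + 2.82 = 5.82.
With uncorrelated errors the cross-covariances are all true-score covariance, so they carry over unchanged; only the diagonal terms shrink to ρᵢσᵢ².
True-score variance = [0.94 + 0.89 + 0.67] + 2.82 = 2.5 + 2.82 = 5.32.
Reliability = 5.32 / 5.82 = 0.9141.

0.9141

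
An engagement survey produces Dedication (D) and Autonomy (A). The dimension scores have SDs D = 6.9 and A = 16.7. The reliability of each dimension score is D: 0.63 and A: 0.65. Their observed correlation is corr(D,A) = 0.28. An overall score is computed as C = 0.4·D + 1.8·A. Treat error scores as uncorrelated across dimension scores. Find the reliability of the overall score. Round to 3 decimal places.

0.667

Var(C) = 0.4²·6.9² + 1.8²·16.7² + 2·[0.72·6.9·16.7·0.28] = 911.221 + 46.4607 = 957.682.
Under uncorrelated errors the observed covariances equal the true-score covariances, so only the own-variance terms attenuate.
True-score variance = [0.4²·6.9²·0.63 + 1.8²·16.7²·0.65] + 46.4607 = 592.141 + 46.4607 = 638.602.
Reliability = 638.602 / 957.682 = 0.667.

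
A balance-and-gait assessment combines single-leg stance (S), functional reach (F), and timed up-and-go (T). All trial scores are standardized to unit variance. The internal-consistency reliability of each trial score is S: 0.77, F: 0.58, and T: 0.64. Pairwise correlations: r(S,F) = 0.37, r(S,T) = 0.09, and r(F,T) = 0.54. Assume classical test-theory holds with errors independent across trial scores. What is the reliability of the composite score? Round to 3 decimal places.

Var(S+F+T) = 3 + 2·[0.37 + 0.09 + 0.54] = 3 + 2 = 5.
With uncorrelated errors the cross-covariances are all true-score covariance, so they carry over unchanged; only the diagonal terms shrink to ρᵢσᵢ².
True-score variance = [0.77 + 0.58 + 0.64] + 2 = 1.99 + 2 = 3.99.
Reliability = 3.99 / 5 = 0.798.

0.798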